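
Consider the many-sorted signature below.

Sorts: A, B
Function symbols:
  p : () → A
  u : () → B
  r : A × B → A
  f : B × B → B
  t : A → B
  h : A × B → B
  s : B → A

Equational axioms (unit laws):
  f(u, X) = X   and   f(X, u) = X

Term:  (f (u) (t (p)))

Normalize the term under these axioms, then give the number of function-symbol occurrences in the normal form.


size = 2

1. (f (u) (t (p)))  →  (t (p))
normal form: (t (p))


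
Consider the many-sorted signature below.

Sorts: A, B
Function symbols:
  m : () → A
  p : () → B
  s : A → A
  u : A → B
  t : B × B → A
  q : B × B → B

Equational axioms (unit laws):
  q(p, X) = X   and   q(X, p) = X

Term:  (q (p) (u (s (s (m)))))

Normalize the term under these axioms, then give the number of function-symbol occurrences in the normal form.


1. (q (p) (u (s (s (m)))))  →  (u (s (s (m))))
normal form: (u (s (s (m))))

size = 4


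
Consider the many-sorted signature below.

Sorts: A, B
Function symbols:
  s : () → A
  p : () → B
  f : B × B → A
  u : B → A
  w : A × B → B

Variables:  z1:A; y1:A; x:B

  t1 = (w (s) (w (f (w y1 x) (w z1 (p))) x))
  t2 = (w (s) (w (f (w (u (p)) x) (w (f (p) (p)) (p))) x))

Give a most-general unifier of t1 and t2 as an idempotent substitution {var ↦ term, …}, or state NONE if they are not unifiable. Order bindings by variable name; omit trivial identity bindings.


{y1 ↦ (u (p)), z1 ↦ (f (p) (p))}


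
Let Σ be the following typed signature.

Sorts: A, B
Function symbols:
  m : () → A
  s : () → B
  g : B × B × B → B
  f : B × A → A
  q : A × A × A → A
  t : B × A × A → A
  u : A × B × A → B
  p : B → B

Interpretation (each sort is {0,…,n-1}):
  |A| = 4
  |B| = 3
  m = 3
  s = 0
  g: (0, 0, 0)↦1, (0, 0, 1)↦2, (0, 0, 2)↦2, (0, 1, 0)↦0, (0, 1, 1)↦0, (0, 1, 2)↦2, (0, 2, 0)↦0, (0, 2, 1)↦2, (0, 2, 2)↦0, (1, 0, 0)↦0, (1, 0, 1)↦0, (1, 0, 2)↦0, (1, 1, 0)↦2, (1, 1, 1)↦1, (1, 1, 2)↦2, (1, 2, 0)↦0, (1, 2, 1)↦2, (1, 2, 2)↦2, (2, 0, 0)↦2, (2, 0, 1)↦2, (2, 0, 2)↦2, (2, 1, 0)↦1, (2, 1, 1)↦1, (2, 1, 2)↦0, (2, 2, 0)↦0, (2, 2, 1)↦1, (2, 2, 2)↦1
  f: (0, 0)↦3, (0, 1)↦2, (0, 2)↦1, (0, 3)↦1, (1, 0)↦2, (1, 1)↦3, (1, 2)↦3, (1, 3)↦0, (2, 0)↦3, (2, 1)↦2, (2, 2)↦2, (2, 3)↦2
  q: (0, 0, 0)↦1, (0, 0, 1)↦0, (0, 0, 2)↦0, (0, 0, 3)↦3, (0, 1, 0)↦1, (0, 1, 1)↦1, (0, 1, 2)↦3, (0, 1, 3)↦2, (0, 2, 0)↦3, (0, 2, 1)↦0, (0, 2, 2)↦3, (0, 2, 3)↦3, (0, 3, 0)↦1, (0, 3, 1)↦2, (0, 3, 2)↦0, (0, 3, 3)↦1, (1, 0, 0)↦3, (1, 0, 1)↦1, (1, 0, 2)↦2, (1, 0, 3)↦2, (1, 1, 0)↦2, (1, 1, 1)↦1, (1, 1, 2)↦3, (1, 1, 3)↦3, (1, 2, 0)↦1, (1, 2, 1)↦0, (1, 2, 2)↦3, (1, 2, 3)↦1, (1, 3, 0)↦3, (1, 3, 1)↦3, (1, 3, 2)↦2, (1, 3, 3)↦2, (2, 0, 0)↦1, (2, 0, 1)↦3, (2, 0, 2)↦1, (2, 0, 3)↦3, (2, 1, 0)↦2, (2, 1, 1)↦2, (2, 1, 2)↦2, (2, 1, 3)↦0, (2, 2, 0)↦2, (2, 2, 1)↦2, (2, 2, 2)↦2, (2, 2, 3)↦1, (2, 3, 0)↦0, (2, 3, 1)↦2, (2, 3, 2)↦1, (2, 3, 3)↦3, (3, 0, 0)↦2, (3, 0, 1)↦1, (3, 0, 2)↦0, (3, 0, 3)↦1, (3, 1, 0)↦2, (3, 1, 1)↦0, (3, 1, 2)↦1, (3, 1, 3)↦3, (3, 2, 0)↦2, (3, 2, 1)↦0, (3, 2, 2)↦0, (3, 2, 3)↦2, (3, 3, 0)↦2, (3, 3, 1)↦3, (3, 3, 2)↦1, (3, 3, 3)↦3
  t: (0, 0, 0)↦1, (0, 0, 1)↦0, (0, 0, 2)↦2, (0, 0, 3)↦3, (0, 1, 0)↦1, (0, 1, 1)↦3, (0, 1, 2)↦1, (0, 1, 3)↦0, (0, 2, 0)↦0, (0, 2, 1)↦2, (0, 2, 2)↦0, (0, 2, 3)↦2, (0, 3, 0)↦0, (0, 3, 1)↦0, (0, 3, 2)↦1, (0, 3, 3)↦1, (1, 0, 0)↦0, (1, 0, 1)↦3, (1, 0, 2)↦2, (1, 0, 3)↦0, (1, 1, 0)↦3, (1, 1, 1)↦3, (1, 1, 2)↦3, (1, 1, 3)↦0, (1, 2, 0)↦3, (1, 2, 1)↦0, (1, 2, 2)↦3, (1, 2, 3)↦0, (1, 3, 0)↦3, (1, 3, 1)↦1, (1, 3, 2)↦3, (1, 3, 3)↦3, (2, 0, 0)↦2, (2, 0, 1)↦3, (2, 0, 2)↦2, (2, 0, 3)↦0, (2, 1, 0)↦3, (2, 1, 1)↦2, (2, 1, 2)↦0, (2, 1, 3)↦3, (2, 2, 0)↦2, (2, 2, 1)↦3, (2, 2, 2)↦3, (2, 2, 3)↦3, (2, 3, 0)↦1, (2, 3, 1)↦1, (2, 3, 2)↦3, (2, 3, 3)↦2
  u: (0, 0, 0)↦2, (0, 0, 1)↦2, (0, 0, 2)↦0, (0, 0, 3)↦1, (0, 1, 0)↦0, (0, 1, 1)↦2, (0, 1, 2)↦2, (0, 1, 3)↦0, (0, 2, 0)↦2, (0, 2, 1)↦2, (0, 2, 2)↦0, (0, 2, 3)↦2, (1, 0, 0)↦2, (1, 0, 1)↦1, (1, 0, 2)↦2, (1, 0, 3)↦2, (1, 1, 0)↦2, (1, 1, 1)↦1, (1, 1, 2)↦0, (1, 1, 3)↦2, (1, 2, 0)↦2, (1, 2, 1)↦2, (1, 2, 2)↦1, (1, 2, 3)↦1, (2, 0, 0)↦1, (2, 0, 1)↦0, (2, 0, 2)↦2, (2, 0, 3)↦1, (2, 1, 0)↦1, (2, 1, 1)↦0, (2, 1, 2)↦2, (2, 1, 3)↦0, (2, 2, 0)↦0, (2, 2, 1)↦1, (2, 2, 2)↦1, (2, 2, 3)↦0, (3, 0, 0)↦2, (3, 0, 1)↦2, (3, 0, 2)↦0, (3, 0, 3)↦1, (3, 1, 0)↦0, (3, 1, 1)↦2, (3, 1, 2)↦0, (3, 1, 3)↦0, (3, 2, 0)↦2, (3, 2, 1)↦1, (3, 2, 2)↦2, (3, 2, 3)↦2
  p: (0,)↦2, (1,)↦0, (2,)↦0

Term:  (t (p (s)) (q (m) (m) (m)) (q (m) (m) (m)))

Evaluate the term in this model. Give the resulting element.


value = 2

  s = 0
  (p (s)) = p(0,) = 2
  m = 3
  m = 3
  m = 3
  (q (m) (m) (m)) = q(3, 3, 3) = 3
  m = 3
  m = 3
  m = 3
  (q (m) (m) (m)) = q(3, 3, 3) = 3
  (t (p (s)) (q (m) (m) (m)) (q (m) (m) (m))) = t(2, 3, 3) = 2


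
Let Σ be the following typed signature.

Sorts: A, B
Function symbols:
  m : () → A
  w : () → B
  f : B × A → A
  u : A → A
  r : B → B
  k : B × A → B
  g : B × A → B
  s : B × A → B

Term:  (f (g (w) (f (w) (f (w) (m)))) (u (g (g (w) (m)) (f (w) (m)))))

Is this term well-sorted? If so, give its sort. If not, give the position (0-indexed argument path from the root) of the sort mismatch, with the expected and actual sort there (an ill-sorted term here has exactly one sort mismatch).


ill-sorted at position [1, 0]: expected A, got B

    (w) : B
      (w) : B
        (w) : B
        (m) : A
      (f (w) (m)) : A
    (f (w) (f (w) (m))) : A
  (g (w) (f (w) (f (w) (m)))) : B
        (w) : B
        (m) : A
      (g (w) (m)) : B
        (w) : B
        (m) : A
      (f (w) (m)) : A
    (g (g (w) (m)) (f (w) (m))) : B
  (u (g (g (w) (m)) (f (w) (m)))) : ✗ arg 0 at [1, 0] has sort B, expected A


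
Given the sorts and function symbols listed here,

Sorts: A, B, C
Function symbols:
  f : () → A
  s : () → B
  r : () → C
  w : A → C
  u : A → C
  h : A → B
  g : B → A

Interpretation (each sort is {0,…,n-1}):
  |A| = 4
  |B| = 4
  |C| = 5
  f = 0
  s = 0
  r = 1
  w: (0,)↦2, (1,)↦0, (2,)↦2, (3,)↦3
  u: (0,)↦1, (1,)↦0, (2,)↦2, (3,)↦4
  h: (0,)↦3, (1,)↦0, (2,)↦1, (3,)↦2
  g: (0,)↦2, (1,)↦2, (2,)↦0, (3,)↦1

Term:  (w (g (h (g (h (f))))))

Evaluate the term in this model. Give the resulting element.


value = 2

  f = 0
  (h (f)) = h(0,) = 3
  (g (h (f))) = g(3,) = 1
  (h (g (h (f)))) = h(1,) = 0
  (g (h (g (h (f))))) = g(0,) = 2
  (w (g (h (g (h (f)))))) = w(2,) = 2


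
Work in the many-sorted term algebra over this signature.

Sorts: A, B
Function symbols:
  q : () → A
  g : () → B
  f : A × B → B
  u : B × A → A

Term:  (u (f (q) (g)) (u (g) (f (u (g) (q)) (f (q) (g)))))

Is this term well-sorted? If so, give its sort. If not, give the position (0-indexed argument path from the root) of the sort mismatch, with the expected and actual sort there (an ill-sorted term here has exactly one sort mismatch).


ill-sorted at position [1, 1]: expected A, got B

    (q) : A
    (g) : B
  (f (q) (g)) : B
    (g) : B
        (g) : B
        (q) : A
      (u (g) (q)) : A
        (q) : A
        (g) : B
      (f (q) (g)) : B
    (f (u (g) (q)) (f (q) (g))) : B
  (u (g) (f (u (g) (q)) (f (q) (g)))) : ✗ arg 1 at [1, 1] has sort B, expected A


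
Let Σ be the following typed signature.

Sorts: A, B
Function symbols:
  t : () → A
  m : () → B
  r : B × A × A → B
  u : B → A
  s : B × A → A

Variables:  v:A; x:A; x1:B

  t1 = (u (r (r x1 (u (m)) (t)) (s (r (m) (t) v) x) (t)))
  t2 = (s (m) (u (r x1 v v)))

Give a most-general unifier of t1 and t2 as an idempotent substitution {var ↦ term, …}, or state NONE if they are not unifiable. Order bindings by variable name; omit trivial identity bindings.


head clash or occurs-check failure — not unifiable

NONE (not unifiable)


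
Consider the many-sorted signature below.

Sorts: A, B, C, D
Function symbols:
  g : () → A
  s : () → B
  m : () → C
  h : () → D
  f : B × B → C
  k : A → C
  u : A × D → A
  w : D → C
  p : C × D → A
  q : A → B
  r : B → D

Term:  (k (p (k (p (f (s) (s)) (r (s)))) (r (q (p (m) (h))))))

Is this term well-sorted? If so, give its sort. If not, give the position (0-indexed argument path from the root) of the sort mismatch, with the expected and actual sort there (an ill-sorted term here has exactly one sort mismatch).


          (s) : B
          (s) : B
        (f (s) (s)) : C
          (s) : B
        (r (s)) : D
      (p (f (s) (s)) (r (s))) : A
    (k (p (f (s) (s)) (r (s)))) : C
          (m) : C
          (h) : D
        (p (m) (h)) : A
      (q (p (m) (h))) : B
    (r (q (p (m) (h)))) : D
  (p (k (p (f (s) (s)) (r (s)))) (r (q (p (m) (h))))) : A
(k (p (k (p (f (s) (s)) (r (s)))) (r (q (p (m) (h)))))) : C

well-sorted; sort = C


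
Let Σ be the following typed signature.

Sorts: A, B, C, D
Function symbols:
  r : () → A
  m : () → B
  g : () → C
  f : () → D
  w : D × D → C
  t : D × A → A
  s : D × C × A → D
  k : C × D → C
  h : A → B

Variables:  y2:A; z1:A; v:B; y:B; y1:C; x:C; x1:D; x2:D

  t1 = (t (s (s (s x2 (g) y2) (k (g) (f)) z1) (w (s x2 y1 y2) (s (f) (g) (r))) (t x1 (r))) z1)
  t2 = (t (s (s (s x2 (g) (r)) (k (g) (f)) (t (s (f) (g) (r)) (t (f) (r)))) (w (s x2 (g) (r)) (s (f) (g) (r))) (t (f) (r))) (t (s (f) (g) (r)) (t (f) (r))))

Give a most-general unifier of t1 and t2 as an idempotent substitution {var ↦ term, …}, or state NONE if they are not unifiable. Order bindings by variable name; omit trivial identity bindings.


{x1 ↦ (f), y1 ↦ (g), y2 ↦ (r), z1 ↦ (t (s (f) (g) (r)) (t (f) (r)))}


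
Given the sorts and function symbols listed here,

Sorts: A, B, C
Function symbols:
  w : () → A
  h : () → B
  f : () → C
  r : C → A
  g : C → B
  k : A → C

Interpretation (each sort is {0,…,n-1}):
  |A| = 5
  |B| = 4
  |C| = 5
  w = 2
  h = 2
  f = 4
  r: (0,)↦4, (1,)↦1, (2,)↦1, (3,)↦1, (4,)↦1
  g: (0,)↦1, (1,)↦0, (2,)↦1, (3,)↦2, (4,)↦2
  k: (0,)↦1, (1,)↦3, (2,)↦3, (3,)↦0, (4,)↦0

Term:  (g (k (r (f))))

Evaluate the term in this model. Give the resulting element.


  f = 4
  (r (f)) = r(4,) = 1
  (k (r (f))) = k(1,) = 3
  (g (k (r (f)))) = g(3,) = 2

value = 2


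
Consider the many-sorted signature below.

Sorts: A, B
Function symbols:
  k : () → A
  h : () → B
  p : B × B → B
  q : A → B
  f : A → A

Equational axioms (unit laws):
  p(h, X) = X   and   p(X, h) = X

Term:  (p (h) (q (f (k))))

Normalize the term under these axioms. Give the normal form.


normal form = (q (f (k)))

1. (p (h) (q (f (k))))  →  (q (f (k)))


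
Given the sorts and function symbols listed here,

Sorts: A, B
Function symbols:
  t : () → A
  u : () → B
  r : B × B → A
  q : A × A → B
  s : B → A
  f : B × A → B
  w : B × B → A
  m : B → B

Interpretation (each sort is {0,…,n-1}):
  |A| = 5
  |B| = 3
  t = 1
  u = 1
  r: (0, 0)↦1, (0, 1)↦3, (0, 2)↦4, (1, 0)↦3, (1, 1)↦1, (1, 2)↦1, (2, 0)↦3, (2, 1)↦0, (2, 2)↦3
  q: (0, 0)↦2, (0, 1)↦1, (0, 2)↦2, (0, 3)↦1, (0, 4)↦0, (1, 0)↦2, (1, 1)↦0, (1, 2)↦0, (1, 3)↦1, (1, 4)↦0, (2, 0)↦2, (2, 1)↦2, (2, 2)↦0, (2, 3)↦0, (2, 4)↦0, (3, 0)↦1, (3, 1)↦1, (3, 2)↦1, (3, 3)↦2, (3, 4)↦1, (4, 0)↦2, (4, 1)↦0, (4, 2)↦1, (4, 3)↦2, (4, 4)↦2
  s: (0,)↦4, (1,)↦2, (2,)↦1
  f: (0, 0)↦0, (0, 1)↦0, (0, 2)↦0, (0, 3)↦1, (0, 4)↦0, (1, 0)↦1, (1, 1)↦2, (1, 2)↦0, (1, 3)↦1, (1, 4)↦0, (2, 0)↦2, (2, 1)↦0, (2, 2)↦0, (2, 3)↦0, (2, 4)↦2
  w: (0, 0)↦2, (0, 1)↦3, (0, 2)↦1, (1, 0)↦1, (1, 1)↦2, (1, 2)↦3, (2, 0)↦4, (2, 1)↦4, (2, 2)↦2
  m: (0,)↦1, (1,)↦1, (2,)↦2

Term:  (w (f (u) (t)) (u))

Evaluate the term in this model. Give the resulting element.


value = 4

  u = 1
  t = 1
  (f (u) (t)) = f(1, 1) = 2
  u = 1
  (w (f (u) (t)) (u)) = w(2, 1) = 4


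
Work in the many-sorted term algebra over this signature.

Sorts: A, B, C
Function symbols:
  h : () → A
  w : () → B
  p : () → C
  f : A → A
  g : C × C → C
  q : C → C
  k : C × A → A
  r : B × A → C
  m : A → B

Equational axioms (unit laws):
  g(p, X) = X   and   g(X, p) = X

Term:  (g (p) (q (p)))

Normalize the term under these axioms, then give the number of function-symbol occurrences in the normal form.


1. (g (p) (q (p)))  →  (q (p))
normal form: (q (p))

size = 2


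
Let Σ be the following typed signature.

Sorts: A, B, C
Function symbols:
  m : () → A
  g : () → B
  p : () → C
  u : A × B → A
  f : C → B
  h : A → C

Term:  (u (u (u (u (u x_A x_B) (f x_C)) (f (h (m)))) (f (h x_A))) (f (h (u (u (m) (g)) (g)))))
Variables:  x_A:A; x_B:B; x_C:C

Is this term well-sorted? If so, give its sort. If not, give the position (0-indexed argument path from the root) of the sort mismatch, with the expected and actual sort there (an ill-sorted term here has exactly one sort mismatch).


          x_A : A
          x_B : B
        (u x_A x_B) : A
          x_C : C
        (f x_C) : B
      (u (u x_A x_B) (f x_C)) : A
          (m) : A
        (h (m)) : C
      (f (h (m))) : B
    (u (u (u x_A x_B) (f x_C)) (f (h (m)))) : A
        x_A : A
      (h x_A) : C
    (f (h x_A)) : B
  (u (u (u (u x_A x_B) (f x_C)) (f (h (m)))) (f (h x_A))) : A
          (m) : A
          (g) : B
        (u (m) (g)) : A
        (g) : B
      (u (u (m) (g)) (g)) : A
    (h (u (u (m) (g)) (g))) : C
  (f (h (u (u (m) (g)) (g)))) : B
(u (u (u (u (u x_A x_B) (f x_C)) (f (h (m)))) (f (h x_A))) (f (h (u (u (m) (g)) (g))))) : A

well-sorted; sort = A


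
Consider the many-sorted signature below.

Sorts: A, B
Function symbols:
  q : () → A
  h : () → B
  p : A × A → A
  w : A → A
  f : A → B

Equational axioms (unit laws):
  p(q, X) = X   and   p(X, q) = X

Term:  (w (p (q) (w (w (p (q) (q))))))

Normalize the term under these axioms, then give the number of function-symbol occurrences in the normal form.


size = 4

1. (w (p (q) (w (w (p (q) (q))))))  →  (w (w (w (p (q) (q)))))
2. (w (w (w (p (q) (q)))))  →  (w (w (w (q))))
normal form: (w (w (w (q))))


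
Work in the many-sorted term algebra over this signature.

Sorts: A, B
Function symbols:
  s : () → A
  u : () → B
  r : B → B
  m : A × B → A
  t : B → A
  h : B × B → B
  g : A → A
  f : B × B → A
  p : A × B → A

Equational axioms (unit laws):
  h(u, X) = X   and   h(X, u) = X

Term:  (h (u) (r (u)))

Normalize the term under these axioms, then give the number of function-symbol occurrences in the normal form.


size = 2

1. (h (u) (r (u)))  →  (r (u))
normal form: (r (u))


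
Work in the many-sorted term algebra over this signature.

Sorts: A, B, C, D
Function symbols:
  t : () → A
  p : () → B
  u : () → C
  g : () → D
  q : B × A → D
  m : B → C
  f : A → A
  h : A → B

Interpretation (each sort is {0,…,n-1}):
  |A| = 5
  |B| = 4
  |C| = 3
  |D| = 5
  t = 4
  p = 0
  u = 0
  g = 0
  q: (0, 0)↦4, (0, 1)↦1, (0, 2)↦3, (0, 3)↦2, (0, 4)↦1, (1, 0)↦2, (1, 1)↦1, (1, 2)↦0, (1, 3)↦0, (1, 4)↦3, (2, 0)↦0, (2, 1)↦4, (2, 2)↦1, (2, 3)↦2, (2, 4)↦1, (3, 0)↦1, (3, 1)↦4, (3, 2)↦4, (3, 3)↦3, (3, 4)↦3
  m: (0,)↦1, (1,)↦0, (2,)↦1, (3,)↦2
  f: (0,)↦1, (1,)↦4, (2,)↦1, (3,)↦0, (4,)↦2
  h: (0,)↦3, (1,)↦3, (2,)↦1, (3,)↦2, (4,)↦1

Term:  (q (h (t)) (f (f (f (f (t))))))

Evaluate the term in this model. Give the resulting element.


  t = 4
  (h (t)) = h(4,) = 1
  t = 4
  (f (t)) = f(4,) = 2
  (f (f (t))) = f(2,) = 1
  (f (f (f (t)))) = f(1,) = 4
  (f (f (f (f (t))))) = f(4,) = 2
  (q (h (t)) (f (f (f (f (t)))))) = q(1, 2) = 0

value = 0


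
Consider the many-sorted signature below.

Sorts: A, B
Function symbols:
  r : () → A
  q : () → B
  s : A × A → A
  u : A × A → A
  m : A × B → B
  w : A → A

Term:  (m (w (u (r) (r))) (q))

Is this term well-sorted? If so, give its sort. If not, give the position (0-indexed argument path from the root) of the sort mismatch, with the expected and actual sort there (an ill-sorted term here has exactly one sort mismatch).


      (r) : A
      (r) : A
    (u (r) (r)) : A
  (w (u (r) (r))) : A
  (q) : B
(m (w (u (r) (r))) (q)) : B

well-sorted; sort = B


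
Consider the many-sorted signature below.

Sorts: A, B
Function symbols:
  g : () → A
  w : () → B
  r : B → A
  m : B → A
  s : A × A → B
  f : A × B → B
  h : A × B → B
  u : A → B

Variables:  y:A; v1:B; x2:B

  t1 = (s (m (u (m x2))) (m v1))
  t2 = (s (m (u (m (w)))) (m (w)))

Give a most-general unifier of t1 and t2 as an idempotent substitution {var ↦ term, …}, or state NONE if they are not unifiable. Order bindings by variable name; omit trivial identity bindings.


{v1 ↦ (w), x2 ↦ (w)}


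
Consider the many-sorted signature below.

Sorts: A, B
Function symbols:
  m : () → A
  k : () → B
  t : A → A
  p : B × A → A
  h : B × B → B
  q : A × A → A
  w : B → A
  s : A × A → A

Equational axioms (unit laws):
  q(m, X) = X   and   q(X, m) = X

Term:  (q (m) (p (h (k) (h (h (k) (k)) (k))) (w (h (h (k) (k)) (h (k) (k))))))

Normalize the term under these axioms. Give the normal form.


normal form = (p (h (k) (h (h (k) (k)) (k))) (w (h (h (k) (k)) (h (k) (k)))))

1. (q (m) (p (h (k) (h (h (k) (k)) (k))) (w (h (h (k) (k)) (h (k) (k))))))  →  (p (h (k) (h (h (k) (k)) (k))) (w (h (h (k) (k)) (h (k) (k)))))


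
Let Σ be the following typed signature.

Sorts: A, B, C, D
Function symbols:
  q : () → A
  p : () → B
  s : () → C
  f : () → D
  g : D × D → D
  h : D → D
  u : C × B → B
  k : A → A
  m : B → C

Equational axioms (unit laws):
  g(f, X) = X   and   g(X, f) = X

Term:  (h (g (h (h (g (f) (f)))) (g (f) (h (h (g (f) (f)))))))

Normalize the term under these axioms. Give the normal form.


normal form = (h (g (h (h (f))) (h (h (f)))))

1. (h (g (h (h (g (f) (f)))) (g (f) (h (h (g (f) (f)))))))  →  (h (g (h (h (f))) (g (f) (h (h (g (f) (f)))))))
2. (h (g (h (h (f))) (g (f) (h (h (g (f) (f)))))))  →  (h (g (h (h (f))) (h (h (g (f) (f))))))
3. (h (g (h (h (f))) (h (h (g (f) (f))))))  →  (h (g (h (h (f))) (h (h (f)))))


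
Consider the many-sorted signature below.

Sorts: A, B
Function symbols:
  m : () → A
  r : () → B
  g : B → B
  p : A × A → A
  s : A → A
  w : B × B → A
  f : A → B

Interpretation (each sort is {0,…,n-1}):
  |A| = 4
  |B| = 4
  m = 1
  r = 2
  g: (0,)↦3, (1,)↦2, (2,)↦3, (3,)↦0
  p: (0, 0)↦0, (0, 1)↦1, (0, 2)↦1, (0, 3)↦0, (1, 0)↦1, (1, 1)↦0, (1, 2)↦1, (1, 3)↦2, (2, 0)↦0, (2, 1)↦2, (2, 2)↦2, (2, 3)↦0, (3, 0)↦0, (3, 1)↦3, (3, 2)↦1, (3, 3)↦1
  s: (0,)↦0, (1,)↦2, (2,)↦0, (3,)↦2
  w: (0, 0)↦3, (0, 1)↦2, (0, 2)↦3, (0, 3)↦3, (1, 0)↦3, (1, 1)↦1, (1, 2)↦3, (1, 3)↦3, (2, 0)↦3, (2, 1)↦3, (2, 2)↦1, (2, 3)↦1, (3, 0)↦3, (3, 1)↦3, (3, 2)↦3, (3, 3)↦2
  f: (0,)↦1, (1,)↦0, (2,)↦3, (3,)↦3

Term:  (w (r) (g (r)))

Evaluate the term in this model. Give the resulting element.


value = 1

  r = 2
  r = 2
  (g (r)) = g(2,) = 3
  (w (r) (g (r))) = w(2, 3) = 1


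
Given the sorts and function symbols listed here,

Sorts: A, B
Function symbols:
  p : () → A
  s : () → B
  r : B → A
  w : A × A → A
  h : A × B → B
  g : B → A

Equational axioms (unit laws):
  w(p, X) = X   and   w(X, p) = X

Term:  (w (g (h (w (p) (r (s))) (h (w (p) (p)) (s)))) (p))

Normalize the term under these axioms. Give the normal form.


normal form = (g (h (r (s)) (h (p) (s))))

1. (w (g (h (w (p) (r (s))) (h (w (p) (p)) (s)))) (p))  →  (g (h (w (p) (r (s))) (h (w (p) (p)) (s))))
2. (g (h (w (p) (r (s))) (h (w (p) (p)) (s))))  →  (g (h (r (s)) (h (w (p) (p)) (s))))
3. (g (h (r (s)) (h (w (p) (p)) (s))))  →  (g (h (r (s)) (h (p) (s))))


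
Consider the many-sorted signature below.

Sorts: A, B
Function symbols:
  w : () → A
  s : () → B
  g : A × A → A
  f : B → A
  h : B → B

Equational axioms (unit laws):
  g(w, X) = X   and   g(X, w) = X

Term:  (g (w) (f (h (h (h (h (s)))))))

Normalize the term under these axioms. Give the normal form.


normal form = (f (h (h (h (h (s))))))

1. (g (w) (f (h (h (h (h (s)))))))  →  (f (h (h (h (h (s))))))


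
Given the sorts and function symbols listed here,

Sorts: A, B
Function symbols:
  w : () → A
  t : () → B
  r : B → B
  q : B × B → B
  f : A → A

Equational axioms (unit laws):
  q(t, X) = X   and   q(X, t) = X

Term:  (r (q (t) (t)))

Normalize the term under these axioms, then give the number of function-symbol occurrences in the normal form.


size = 2

1. (r (q (t) (t)))  →  (r (t))
normal form: (r (t))


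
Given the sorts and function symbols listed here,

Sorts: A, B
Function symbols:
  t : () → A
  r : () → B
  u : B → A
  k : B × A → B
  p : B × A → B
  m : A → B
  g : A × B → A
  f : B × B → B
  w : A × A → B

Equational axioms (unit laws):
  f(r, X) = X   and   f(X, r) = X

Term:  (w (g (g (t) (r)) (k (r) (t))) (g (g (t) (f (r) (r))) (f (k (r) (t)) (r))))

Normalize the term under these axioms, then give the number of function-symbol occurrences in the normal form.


1. (w (g (g (t) (r)) (k (r) (t))) (g (g (t) (f (r) (r))) (f (k (r) (t)) (r))))  →  (w (g (g (t) (r)) (k (r) (t))) (g (g (t) (r)) (f (k (r) (t)) (r))))
2. (w (g (g (t) (r)) (k (r) (t))) (g (g (t) (r)) (f (k (r) (t)) (r))))  →  (w (g (g (t) (r)) (k (r) (t))) (g (g (t) (r)) (k (r) (t))))
normal form: (w (g (g (t) (r)) (k (r) (t))) (g (g (t) (r)) (k (r) (t))))

size = 15


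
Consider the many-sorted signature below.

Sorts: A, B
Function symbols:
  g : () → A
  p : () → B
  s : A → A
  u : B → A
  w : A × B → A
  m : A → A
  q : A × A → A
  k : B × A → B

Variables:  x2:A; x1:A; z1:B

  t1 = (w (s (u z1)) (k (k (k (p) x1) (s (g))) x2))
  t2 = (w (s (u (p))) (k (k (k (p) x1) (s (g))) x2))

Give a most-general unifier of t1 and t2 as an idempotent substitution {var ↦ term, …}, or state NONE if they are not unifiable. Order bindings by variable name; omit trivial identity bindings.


{z1 ↦ (p)}


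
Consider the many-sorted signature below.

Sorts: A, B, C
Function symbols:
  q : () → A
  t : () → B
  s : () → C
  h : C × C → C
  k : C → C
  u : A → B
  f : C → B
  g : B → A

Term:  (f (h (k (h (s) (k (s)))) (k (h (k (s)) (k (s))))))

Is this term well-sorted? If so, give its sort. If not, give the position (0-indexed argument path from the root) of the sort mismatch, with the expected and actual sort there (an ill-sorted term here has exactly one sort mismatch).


well-sorted; sort = B

        (s) : C
          (s) : C
        (k (s)) : C
      (h (s) (k (s))) : C
    (k (h (s) (k (s)))) : C
          (s) : C
        (k (s)) : C
          (s) : C
        (k (s)) : C
      (h (k (s)) (k (s))) : C
    (k (h (k (s)) (k (s)))) : C
  (h (k (h (s) (k (s)))) (k (h (k (s)) (k (s))))) : C
(f (h (k (h (s) (k (s)))) (k (h (k (s)) (k (s)))))) : B


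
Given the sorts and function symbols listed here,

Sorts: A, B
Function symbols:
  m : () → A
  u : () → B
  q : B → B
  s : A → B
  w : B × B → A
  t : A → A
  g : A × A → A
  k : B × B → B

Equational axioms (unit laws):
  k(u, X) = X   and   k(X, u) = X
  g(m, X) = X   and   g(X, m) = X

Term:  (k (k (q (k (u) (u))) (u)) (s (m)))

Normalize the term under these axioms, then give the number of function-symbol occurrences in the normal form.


1. (k (k (q (k (u) (u))) (u)) (s (m)))  →  (k (q (k (u) (u))) (s (m)))
2. (k (q (k (u) (u))) (s (m)))  →  (k (q (u)) (s (m)))
normal form: (k (q (u)) (s (m)))

size = 5


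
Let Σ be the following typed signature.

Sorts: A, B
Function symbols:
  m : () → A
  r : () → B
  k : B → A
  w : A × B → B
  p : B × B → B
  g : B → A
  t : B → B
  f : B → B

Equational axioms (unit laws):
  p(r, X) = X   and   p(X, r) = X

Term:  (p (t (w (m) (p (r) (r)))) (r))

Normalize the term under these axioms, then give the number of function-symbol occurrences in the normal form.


size = 4

1. (p (t (w (m) (p (r) (r)))) (r))  →  (t (w (m) (p (r) (r))))
2. (t (w (m) (p (r) (r))))  →  (t (w (m) (r)))
normal form: (t (w (m) (r)))


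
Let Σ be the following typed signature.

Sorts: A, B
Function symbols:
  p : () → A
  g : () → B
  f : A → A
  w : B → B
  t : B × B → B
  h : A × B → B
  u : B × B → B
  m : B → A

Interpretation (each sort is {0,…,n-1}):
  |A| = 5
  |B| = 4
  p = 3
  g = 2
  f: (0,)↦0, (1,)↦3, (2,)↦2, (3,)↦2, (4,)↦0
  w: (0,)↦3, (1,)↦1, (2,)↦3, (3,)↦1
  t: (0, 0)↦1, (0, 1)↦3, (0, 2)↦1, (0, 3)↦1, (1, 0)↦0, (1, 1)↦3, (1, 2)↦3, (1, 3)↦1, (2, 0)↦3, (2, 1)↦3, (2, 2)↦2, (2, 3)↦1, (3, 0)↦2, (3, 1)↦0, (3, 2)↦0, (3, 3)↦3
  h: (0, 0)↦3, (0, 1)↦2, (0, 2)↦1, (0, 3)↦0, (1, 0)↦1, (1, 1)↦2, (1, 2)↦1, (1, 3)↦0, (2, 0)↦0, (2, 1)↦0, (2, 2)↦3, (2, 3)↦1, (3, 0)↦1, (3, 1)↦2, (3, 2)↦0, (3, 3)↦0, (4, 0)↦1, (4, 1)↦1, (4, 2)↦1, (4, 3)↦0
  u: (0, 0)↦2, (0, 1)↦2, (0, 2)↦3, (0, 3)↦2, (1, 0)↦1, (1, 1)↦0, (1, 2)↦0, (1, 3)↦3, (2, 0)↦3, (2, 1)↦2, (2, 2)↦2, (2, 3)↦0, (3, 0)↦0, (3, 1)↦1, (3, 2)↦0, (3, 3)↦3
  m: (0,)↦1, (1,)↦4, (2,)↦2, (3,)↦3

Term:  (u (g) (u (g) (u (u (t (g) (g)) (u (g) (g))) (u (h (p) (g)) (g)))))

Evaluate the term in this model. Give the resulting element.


  g = 2
  g = 2
  g = 2
  g = 2
  (t (g) (g)) = t(2, 2) = 2
  g = 2
  g = 2
  (u (g) (g)) = u(2, 2) = 2
  (u (t (g) (g)) (u (g) (g))) = u(2, 2) = 2
  p = 3
  g = 2
  (h (p) (g)) = h(3, 2) = 0
  g = 2
  (u (h (p) (g)) (g)) = u(0, 2) = 3
  (u (u (t (g) (g)) (u (g) (g))) (u (h (p) (g)) (g))) = u(2, 3) = 0
  (u (g) (u (u (t (g) (g)) (u (g) (g))) (u (h (p) (g)) (g)))) = u(2, 0) = 3
  (u (g) (u (g) (u (u (t (g) (g)) (u (g) (g))) (u (h (p) (g)) (g))))) = u(2, 3) = 0

value = 0


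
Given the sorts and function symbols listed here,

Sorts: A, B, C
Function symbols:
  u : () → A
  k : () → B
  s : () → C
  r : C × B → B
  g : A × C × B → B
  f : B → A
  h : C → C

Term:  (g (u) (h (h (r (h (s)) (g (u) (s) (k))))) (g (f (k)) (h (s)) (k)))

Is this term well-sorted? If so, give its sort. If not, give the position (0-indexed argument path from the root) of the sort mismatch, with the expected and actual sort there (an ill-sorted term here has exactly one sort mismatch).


  (u) : A
          (s) : C
        (h (s)) : C
          (u) : A
          (s) : C
          (k) : B
        (g (u) (s) (k)) : B
      (r (h (s)) (g (u) (s) (k))) : B
    (h (r (h (s)) (g (u) (s) (k)))) : ✗ arg 0 at [1, 0, 0] has sort B, expected C
      (k) : B
    (f (k)) : A
      (s) : C
    (h (s)) : C
    (k) : B
  (g (f (k)) (h (s)) (k)) : B

ill-sorted at position [1, 0, 0]: expected C, got B


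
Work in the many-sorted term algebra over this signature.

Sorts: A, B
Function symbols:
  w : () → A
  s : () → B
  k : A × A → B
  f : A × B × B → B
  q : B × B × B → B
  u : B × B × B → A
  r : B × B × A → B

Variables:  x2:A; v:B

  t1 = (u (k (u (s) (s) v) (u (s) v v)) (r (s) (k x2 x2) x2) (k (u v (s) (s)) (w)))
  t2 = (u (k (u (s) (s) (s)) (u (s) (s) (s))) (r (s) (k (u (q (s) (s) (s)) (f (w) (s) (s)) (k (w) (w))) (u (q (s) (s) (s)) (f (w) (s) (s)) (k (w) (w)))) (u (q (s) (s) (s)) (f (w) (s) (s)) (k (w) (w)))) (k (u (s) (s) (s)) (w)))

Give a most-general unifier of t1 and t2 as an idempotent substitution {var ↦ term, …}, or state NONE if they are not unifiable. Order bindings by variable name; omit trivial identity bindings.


{v ↦ (s), x2 ↦ (u (q (s) (s) (s)) (f (w) (s) (s)) (k (w) (w)))}


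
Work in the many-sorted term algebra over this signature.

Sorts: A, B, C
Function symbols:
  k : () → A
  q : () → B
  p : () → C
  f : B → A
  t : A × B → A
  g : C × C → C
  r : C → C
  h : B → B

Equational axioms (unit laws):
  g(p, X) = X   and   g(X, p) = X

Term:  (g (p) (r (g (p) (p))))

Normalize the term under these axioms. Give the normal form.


1. (g (p) (r (g (p) (p))))  →  (r (g (p) (p)))
2. (r (g (p) (p)))  →  (r (p))

normal form = (r (p))


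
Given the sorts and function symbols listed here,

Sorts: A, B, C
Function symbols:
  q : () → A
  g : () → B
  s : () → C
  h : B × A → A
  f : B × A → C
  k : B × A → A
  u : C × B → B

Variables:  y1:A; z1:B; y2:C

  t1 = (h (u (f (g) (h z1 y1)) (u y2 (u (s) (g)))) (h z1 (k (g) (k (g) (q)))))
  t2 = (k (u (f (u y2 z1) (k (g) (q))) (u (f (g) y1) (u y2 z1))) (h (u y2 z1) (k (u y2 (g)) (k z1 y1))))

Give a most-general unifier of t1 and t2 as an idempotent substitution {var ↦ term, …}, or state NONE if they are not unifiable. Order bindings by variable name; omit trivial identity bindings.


NONE (not unifiable)

head clash or occurs-check failure — not unifiable


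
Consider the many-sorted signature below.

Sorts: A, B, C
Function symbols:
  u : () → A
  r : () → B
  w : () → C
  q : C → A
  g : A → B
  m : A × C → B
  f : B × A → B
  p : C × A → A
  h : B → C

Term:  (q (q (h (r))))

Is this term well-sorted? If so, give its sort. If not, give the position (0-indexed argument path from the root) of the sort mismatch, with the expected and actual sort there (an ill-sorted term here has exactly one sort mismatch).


      (r) : B
    (h (r)) : C
  (q (h (r))) : A
(q (q (h (r)))) : ✗ arg 0 at [0] has sort A, expected C

ill-sorted at position [0]: expected C, got A


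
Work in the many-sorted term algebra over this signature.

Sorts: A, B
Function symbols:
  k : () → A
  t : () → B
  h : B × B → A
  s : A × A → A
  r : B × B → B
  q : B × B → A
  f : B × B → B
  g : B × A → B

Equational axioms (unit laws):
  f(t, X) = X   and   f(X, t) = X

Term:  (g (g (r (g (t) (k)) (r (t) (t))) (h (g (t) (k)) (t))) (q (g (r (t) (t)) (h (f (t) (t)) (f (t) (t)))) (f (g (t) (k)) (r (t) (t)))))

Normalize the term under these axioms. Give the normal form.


normal form = (g (g (r (g (t) (k)) (r (t) (t))) (h (g (t) (k)) (t))) (q (g (r (t) (t)) (h (t) (t))) (f (g (t) (k)) (r (t) (t)))))

1. (g (g (r (g (t) (k)) (r (t) (t))) (h (g (t) (k)) (t))) (q (g (r (t) (t)) (h (f (t) (t)) (f (t) (t)))) (f (g (t) (k)) (r (t) (t)))))  →  (g (g (r (g (t) (k)) (r (t) (t))) (h (g (t) (k)) (t))) (q (g (r (t) (t)) (h (t) (f (t) (t)))) (f (g (t) (k)) (r (t) (t)))))
2. (g (g (r (g (t) (k)) (r (t) (t))) (h (g (t) (k)) (t))) (q (g (r (t) (t)) (h (t) (f (t) (t)))) (f (g (t) (k)) (r (t) (t)))))  →  (g (g (r (g (t) (k)) (r (t) (t))) (h (g (t) (k)) (t))) (q (g (r (t) (t)) (h (t) (t))) (f (g (t) (k)) (r (t) (t)))))


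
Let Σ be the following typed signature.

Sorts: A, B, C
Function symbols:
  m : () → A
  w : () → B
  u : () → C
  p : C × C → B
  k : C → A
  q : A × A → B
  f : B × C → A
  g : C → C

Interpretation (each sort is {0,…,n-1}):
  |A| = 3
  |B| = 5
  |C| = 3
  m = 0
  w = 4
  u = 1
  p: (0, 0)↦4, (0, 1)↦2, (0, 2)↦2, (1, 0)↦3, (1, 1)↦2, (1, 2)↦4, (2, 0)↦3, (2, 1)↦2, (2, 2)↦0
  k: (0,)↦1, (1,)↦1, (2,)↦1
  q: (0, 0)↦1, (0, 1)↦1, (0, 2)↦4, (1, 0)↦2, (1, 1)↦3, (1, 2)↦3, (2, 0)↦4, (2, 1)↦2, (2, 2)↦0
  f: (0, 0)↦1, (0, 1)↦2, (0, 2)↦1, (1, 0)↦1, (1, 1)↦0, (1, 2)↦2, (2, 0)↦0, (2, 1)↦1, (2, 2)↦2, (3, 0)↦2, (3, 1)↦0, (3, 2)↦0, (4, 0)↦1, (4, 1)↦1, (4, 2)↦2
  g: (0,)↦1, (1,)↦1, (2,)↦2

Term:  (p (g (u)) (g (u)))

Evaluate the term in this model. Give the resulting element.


value = 2

  u = 1
  (g (u)) = g(1,) = 1
  u = 1
  (g (u)) = g(1,) = 1
  (p (g (u)) (g (u))) = p(1, 1) = 2


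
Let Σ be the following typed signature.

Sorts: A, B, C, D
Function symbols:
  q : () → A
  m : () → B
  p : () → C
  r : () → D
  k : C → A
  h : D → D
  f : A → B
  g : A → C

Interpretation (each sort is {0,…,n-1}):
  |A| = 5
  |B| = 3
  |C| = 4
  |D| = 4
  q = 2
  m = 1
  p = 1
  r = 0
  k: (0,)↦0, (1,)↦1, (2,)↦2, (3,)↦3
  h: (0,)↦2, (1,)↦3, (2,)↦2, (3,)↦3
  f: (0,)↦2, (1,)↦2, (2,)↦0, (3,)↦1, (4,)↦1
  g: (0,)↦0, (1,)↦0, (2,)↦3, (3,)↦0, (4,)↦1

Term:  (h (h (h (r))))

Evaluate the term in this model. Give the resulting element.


value = 2

  r = 0
  (h (r)) = h(0,) = 2
  (h (h (r))) = h(2,) = 2
  (h (h (h (r)))) = h(2,) = 2


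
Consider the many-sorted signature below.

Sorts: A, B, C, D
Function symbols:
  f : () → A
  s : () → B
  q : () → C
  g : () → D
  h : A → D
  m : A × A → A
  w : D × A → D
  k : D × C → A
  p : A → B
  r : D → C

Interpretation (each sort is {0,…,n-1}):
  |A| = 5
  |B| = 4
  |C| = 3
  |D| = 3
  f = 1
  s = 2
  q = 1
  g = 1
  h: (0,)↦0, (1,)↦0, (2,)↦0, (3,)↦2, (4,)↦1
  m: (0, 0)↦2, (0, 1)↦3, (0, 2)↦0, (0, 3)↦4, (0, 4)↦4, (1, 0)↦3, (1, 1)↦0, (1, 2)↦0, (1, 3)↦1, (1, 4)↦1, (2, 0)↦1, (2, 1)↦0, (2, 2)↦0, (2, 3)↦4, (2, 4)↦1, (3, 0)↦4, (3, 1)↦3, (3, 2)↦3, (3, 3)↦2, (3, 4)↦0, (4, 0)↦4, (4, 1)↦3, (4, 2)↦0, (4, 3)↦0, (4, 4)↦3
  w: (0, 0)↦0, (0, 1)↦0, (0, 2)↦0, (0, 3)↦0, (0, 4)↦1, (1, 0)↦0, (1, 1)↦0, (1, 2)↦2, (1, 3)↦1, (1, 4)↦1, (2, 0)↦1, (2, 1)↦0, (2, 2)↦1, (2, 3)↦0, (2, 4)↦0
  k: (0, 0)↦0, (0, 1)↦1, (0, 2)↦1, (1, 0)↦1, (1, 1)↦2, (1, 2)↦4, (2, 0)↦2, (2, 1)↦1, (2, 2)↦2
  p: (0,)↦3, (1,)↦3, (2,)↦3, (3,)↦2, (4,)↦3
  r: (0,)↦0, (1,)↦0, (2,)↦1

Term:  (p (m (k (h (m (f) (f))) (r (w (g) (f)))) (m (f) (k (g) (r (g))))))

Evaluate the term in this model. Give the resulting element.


value = 3

  f = 1
  f = 1
  (m (f) (f)) = m(1, 1) = 0
  (h (m (f) (f))) = h(0,) = 0
  g = 1
  f = 1
  (w (g) (f)) = w(1, 1) = 0
  (r (w (g) (f))) = r(0,) = 0
  (k (h (m (f) (f))) (r (w (g) (f)))) = k(0, 0) = 0
  f = 1
  g = 1
  g = 1
  (r (g)) = r(1,) = 0
  (k (g) (r (g))) = k(1, 0) = 1
  (m (f) (k (g) (r (g)))) = m(1, 1) = 0
  (m (k (h (m (f) (f))) (r (w (g) (f)))) (m (f) (k (g) (r (g))))) = m(0, 0) = 2
  (p (m (k (h (m (f) (f))) (r (w (g) (f)))) (m (f) (k (g) (r (g)))))) = p(2,) = 3


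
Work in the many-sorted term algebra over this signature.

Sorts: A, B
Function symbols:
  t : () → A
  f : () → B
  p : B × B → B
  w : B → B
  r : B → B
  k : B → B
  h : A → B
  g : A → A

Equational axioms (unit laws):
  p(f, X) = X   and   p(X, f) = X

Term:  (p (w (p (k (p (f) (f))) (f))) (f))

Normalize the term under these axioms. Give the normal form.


1. (p (w (p (k (p (f) (f))) (f))) (f))  →  (w (p (k (p (f) (f))) (f)))
2. (w (p (k (p (f) (f))) (f)))  →  (w (k (p (f) (f))))
3. (w (k (p (f) (f))))  →  (w (k (f)))

normal form = (w (k (f)))


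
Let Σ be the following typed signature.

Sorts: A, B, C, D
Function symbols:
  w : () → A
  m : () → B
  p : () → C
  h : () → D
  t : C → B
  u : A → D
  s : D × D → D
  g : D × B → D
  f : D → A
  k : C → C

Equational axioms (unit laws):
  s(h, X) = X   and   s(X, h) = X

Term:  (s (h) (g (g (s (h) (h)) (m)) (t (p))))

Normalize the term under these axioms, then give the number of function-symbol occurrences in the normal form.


1. (s (h) (g (g (s (h) (h)) (m)) (t (p))))  →  (g (g (s (h) (h)) (m)) (t (p)))
2. (g (g (s (h) (h)) (m)) (t (p)))  →  (g (g (h) (m)) (t (p)))
normal form: (g (g (h) (m)) (t (p)))

size = 6


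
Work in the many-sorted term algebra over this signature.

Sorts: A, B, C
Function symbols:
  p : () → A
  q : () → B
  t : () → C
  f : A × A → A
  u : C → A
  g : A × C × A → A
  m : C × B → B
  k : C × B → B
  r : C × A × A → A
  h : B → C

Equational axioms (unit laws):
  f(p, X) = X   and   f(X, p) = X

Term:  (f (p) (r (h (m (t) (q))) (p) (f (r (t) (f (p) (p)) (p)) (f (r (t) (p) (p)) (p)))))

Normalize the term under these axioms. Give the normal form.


1. (f (p) (r (h (m (t) (q))) (p) (f (r (t) (f (p) (p)) (p)) (f (r (t) (p) (p)) (p)))))  →  (r (h (m (t) (q))) (p) (f (r (t) (f (p) (p)) (p)) (f (r (t) (p) (p)) (p))))
2. (r (h (m (t) (q))) (p) (f (r (t) (f (p) (p)) (p)) (f (r (t) (p) (p)) (p))))  →  (r (h (m (t) (q))) (p) (f (r (t) (p) (p)) (f (r (t) (p) (p)) (p))))
3. (r (h (m (t) (q))) (p) (f (r (t) (p) (p)) (f (r (t) (p) (p)) (p))))  →  (r (h (m (t) (q))) (p) (f (r (t) (p) (p)) (r (t) (p) (p))))

normal form = (r (h (m (t) (q))) (p) (f (r (t) (p) (p)) (r (t) (p) (p))))


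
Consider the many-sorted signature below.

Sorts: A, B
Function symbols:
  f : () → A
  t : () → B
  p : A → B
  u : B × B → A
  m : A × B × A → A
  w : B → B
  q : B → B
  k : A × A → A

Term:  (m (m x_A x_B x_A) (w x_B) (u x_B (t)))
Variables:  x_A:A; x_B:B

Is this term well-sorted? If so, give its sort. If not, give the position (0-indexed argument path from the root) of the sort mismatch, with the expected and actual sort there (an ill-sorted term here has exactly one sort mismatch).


well-sorted; sort = A

    x_A : A
    x_B : B
    x_A : A
  (m x_A x_B x_A) : A
    x_B : B
  (w x_B) : B
    x_B : B
    (t) : B
  (u x_B (t)) : A
(m (m x_A x_B x_A) (w x_B) (u x_B (t))) : A


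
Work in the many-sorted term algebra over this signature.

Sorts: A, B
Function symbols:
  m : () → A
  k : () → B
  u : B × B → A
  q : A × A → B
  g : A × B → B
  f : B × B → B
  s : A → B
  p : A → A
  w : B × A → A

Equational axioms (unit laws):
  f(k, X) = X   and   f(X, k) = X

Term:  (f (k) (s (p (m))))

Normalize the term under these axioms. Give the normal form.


normal form = (s (p (m)))

1. (f (k) (s (p (m))))  →  (s (p (m)))


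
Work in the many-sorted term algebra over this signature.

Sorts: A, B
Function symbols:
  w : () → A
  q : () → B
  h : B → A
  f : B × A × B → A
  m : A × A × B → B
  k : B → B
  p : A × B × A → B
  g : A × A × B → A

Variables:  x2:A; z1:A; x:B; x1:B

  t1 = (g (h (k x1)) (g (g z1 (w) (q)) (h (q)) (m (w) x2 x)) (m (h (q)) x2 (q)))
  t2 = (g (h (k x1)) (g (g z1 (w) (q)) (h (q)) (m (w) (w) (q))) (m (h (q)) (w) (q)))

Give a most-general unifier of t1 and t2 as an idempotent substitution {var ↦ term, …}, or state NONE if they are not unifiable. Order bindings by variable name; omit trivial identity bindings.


{x ↦ (q), x2 ↦ (w)}


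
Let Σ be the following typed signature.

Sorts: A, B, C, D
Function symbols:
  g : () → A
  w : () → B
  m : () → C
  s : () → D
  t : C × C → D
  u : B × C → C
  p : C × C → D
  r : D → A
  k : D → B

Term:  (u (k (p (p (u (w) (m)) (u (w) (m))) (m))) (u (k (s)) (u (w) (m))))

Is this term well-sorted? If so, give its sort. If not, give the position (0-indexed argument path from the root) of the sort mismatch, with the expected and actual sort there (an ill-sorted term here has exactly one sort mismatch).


          (w) : B
          (m) : C
        (u (w) (m)) : C
          (w) : B
          (m) : C
        (u (w) (m)) : C
      (p (u (w) (m)) (u (w) (m))) : D
      (m) : C
    (p (p (u (w) (m)) (u (w) (m))) (m)) : ✗ arg 0 at [0, 0, 0] has sort D, expected C
      (s) : D
    (k (s)) : B
      (w) : B
      (m) : C
    (u (w) (m)) : C
  (u (k (s)) (u (w) (m))) : C

ill-sorted at position [0, 0, 0]: expected C, got D


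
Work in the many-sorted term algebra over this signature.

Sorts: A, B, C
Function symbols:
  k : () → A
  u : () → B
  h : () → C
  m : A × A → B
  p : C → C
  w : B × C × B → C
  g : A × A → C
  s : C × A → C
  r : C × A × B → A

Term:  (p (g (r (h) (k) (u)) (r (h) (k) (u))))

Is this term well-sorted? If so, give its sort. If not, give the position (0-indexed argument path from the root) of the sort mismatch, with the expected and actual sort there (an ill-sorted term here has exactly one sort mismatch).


well-sorted; sort = C

      (h) : C
      (k) : A
      (u) : B
    (r (h) (k) (u)) : A
      (h) : C
      (k) : A
      (u) : B
    (r (h) (k) (u)) : A
  (g (r (h) (k) (u)) (r (h) (k) (u))) : C
(p (g (r (h) (k) (u)) (r (h) (k) (u)))) : C


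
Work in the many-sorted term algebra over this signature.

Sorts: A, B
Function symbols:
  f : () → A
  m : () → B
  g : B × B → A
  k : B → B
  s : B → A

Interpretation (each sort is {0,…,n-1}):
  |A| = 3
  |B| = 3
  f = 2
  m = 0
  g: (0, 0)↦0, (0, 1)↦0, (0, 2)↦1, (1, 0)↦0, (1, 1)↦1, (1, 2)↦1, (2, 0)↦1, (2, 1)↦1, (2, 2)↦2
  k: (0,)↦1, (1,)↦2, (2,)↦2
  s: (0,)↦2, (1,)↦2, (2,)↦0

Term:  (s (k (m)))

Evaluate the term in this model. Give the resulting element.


  m = 0
  (k (m)) = k(0,) = 1
  (s (k (m))) = s(1,) = 2

value = 2
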